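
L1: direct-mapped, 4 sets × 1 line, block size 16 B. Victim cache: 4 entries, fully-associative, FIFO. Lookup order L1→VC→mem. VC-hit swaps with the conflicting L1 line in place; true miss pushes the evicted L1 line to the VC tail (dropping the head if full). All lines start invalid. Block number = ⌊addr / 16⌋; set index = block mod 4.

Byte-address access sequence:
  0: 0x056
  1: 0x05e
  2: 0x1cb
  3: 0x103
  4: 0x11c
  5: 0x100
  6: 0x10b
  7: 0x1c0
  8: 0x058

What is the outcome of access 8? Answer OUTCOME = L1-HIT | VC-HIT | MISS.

  [0] addr=0x56 blk=5 s=1: MISS | VC []
  [1] addr=0x5e blk=5 s=1: L1-HIT | VC []
  [2] addr=0x1cb blk=28 s=0: MISS | VC []
  [3] addr=0x103 blk=16 s=0: MISS | VC [28]
  [4] addr=0x11c blk=17 s=1: MISS | VC [28, 5]
  [5] addr=0x100 blk=16 s=0: L1-HIT | VC [28, 5]
  [6] addr=0x10b blk=16 s=0: L1-HIT | VC [28, 5]
  [7] addr=0x1c0 blk=28 s=0: VC-HIT | VC [16, 5]
  [8] addr=0x58 blk=5 s=1: VC-HIT | VC [16, 17]

OUTCOME = VC-HIT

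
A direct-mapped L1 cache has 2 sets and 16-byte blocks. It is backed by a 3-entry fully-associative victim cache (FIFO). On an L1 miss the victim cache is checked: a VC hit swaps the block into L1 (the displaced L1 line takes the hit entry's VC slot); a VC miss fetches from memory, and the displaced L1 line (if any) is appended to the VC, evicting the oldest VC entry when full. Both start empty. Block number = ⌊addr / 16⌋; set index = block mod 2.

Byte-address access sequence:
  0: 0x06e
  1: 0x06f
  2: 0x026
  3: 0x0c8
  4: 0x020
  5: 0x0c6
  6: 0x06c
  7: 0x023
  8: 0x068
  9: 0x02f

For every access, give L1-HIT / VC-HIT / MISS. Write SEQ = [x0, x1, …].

#0 0x6e→b6/s0 MISS; vc=[]
#1 0x6f→b6/s0 L1-HIT; vc=[]
#2 0x26→b2/s0 MISS; vc=[6]
#3 0xc8→b12/s0 MISS; vc=[6,2]
#4 0x20→b2/s0 VC-HIT; vc=[6,12]
#5 0xc6→b12/s0 VC-HIT; vc=[6,2]
#6 0x6c→b6/s0 VC-HIT; vc=[12,2]
#7 0x23→b2/s0 VC-HIT; vc=[12,6]
#8 0x68→b6/s0 VC-HIT; vc=[12,2]
#9 0x2f→b2/s0 VC-HIT; vc=[12,6]

SEQ = [MISS, L1-HIT, MISS, MISS, VC-HIT, VC-HIT, VC-HIT, VC-HIT, VC-HIT, VC-HIT]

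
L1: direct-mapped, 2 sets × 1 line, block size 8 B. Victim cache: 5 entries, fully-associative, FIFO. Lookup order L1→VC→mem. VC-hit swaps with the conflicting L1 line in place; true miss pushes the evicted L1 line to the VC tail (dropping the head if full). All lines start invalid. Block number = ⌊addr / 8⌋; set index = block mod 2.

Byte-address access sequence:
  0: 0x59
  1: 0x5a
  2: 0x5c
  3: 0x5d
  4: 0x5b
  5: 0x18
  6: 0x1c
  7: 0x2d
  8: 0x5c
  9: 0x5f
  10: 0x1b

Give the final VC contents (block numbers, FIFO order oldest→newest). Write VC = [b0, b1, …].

0: 0x59 (blk 11, set 1) → MISS  vc=[]
1: 0x5a (blk 11, set 1) → L1-HIT  vc=[]
2: 0x5c (blk 11, set 1) → L1-HIT  vc=[]
3: 0x5d (blk 11, set 1) → L1-HIT  vc=[]
4: 0x5b (blk 11, set 1) → L1-HIT  vc=[]
5: 0x18 (blk 3, set 1) → MISS  vc=[11]
6: 0x1c (blk 3, set 1) → L1-HIT  vc=[11]
7: 0x2d (blk 5, set 1) → MISS  vc=[11, 3]
8: 0x5c (blk 11, set 1) → VC-HIT  vc=[5, 3]
9: 0x5f (blk 11, set 1) → L1-HIT  vc=[5, 3]
10: 0x1b (blk 3, set 1) → VC-HIT  vc=[5, 11]

VC = [5, 11]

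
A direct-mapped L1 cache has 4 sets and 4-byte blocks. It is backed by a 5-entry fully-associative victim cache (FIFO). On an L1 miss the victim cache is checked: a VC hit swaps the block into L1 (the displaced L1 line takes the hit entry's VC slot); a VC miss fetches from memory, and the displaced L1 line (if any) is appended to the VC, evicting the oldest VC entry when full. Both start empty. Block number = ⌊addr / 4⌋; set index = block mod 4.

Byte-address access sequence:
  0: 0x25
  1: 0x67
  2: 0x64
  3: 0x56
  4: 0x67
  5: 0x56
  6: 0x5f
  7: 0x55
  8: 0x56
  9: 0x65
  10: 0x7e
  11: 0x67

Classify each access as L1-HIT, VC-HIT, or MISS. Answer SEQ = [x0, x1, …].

SEQ = [MISS, MISS, L1-HIT, MISS, VC-HIT, VC-HIT, MISS, L1-HIT, L1-HIT, VC-HIT, MISS, L1-HIT]

#0 0x25→b9/s1 MISS; vc=[]
#1 0x67→b25/s1 MISS; vc=[9]
#2 0x64→b25/s1 L1-HIT; vc=[9]
#3 0x56→b21/s1 MISS; vc=[9,25]
#4 0x67→b25/s1 VC-HIT; vc=[9,21]
#5 0x56→b21/s1 VC-HIT; vc=[9,25]
#6 0x5f→b23/s3 MISS; vc=[9,25]
#7 0x55→b21/s1 L1-HIT; vc=[9,25]
#8 0x56→b21/s1 L1-HIT; vc=[9,25]
#9 0x65→b25/s1 VC-HIT; vc=[9,21]
#10 0x7e→b31/s3 MISS; vc=[9,21,23]
#11 0x67→b25/s1 L1-HIT; vc=[9,21,23]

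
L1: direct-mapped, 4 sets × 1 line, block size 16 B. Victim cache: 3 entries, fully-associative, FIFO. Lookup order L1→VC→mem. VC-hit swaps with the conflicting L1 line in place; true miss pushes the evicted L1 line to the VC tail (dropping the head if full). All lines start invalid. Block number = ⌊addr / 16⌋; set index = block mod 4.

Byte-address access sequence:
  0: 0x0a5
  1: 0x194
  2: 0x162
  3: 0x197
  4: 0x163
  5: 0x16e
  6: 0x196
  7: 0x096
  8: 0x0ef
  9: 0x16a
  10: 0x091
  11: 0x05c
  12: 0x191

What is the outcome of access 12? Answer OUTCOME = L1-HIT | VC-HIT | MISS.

#0 0xa5→b10/s2 MISS; vc=[]
#1 0x194→b25/s1 MISS; vc=[]
#2 0x162→b22/s2 MISS; vc=[10]
#3 0x197→b25/s1 L1-HIT; vc=[10]
#4 0x163→b22/s2 L1-HIT; vc=[10]
#5 0x16e→b22/s2 L1-HIT; vc=[10]
#6 0x196→b25/s1 L1-HIT; vc=[10]
#7 0x96→b9/s1 MISS; vc=[10,25]
#8 0xef→b14/s2 MISS; vc=[10,25,22]
#9 0x16a→b22/s2 VC-HIT; vc=[10,25,14]
#10 0x91→b9/s1 L1-HIT; vc=[10,25,14]
#11 0x5c→b5/s1 MISS; vc=[25,14,9]
#12 0x191→b25/s1 VC-HIT; vc=[5,14,9]

OUTCOME = VC-HIT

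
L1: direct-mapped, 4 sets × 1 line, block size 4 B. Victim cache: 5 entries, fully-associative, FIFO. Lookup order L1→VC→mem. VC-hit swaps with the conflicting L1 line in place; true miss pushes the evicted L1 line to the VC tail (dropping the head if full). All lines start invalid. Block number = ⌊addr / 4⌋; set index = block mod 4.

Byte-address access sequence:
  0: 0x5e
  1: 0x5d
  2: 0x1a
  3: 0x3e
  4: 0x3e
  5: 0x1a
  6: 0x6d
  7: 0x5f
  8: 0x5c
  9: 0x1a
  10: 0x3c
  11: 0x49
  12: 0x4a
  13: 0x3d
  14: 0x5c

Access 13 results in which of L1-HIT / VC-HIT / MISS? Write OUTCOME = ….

OUTCOME = L1-HIT

0: 0x5e (blk 23, set 3) → MISS  vc=[]
1: 0x5d (blk 23, set 3) → L1-HIT  vc=[]
2: 0x1a (blk 6, set 2) → MISS  vc=[]
3: 0x3e (blk 15, set 3) → MISS  vc=[23]
4: 0x3e (blk 15, set 3) → L1-HIT  vc=[23]
5: 0x1a (blk 6, set 2) → L1-HIT  vc=[23]
6: 0x6d (blk 27, set 3) → MISS  vc=[23, 15]
7: 0x5f (blk 23, set 3) → VC-HIT  vc=[27, 15]
8: 0x5c (blk 23, set 3) → L1-HIT  vc=[27, 15]
9: 0x1a (blk 6, set 2) → L1-HIT  vc=[27, 15]
10: 0x3c (blk 15, set 3) → VC-HIT  vc=[27, 23]
11: 0x49 (blk 18, set 2) → MISS  vc=[27, 23, 6]
12: 0x4a (blk 18, set 2) → L1-HIT  vc=[27, 23, 6]
13: 0x3d (blk 15, set 3) → L1-HIT  vc=[27, 23, 6]
14: 0x5c (blk 23, set 3) → VC-HIT  vc=[27, 15, 6]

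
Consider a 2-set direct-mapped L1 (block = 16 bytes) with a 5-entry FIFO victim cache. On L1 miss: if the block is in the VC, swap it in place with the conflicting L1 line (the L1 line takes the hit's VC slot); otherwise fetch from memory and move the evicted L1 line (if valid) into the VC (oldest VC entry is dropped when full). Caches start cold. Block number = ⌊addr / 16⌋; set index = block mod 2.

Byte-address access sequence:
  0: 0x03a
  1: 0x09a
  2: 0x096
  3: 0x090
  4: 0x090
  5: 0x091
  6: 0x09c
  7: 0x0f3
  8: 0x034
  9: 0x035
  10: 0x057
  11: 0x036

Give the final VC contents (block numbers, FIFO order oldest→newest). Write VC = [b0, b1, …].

VC = [15, 9, 5]

  [0] addr=0x3a blk=3 s=1: MISS | VC []
  [1] addr=0x9a blk=9 s=1: MISS | VC [3]
  [2] addr=0x96 blk=9 s=1: L1-HIT | VC [3]
  [3] addr=0x90 blk=9 s=1: L1-HIT | VC [3]
  [4] addr=0x90 blk=9 s=1: L1-HIT | VC [3]
  [5] addr=0x91 blk=9 s=1: L1-HIT | VC [3]
  [6] addr=0x9c blk=9 s=1: L1-HIT | VC [3]
  [7] addr=0xf3 blk=15 s=1: MISS | VC [3, 9]
  [8] addr=0x34 blk=3 s=1: VC-HIT | VC [15, 9]
  [9] addr=0x35 blk=3 s=1: L1-HIT | VC [15, 9]
  [10] addr=0x57 blk=5 s=1: MISS | VC [15, 9, 3]
  [11] addr=0x36 blk=3 s=1: VC-HIT | VC [15, 9, 5]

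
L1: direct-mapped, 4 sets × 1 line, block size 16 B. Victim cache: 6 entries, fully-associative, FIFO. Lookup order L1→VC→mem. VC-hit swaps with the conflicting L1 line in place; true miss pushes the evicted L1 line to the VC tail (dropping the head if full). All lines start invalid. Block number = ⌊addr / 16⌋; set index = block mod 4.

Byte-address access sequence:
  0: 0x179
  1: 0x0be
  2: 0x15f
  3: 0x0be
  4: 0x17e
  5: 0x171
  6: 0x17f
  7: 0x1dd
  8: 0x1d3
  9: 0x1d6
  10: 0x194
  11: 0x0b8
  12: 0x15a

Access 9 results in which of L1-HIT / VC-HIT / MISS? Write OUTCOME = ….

  [0] addr=0x179 blk=23 s=3: MISS | VC []
  [1] addr=0xbe blk=11 s=3: MISS | VC [23]
  [2] addr=0x15f blk=21 s=1: MISS | VC [23]
  [3] addr=0xbe blk=11 s=3: L1-HIT | VC [23]
  [4] addr=0x17e blk=23 s=3: VC-HIT | VC [11]
  [5] addr=0x171 blk=23 s=3: L1-HIT | VC [11]
  [6] addr=0x17f blk=23 s=3: L1-HIT | VC [11]
  [7] addr=0x1dd blk=29 s=1: MISS | VC [11, 21]
  [8] addr=0x1d3 blk=29 s=1: L1-HIT | VC [11, 21]
  [9] addr=0x1d6 blk=29 s=1: L1-HIT | VC [11, 21]
  [10] addr=0x194 blk=25 s=1: MISS | VC [11, 21, 29]
  [11] addr=0xb8 blk=11 s=3: VC-HIT | VC [23, 21, 29]
  [12] addr=0x15a blk=21 s=1: VC-HIT | VC [23, 25, 29]

OUTCOME = L1-HIT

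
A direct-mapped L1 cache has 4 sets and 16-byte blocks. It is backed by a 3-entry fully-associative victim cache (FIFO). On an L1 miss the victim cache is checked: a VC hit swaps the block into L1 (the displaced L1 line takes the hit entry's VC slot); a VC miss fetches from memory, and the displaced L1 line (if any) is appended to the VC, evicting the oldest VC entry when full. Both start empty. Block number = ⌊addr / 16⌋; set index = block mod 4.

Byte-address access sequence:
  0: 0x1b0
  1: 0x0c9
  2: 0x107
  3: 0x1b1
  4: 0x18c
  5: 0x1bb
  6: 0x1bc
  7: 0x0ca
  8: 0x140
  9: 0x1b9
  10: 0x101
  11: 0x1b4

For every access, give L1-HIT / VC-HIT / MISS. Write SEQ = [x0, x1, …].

SEQ = [MISS, MISS, MISS, L1-HIT, MISS, L1-HIT, L1-HIT, VC-HIT, MISS, L1-HIT, VC-HIT, L1-HIT]

#0 0x1b0→b27/s3 MISS; vc=[]
#1 0xc9→b12/s0 MISS; vc=[]
#2 0x107→b16/s0 MISS; vc=[12]
#3 0x1b1→b27/s3 L1-HIT; vc=[12]
#4 0x18c→b24/s0 MISS; vc=[12,16]
#5 0x1bb→b27/s3 L1-HIT; vc=[12,16]
#6 0x1bc→b27/s3 L1-HIT; vc=[12,16]
#7 0xca→b12/s0 VC-HIT; vc=[24,16]
#8 0x140→b20/s0 MISS; vc=[24,16,12]
#9 0x1b9→b27/s3 L1-HIT; vc=[24,16,12]
#10 0x101→b16/s0 VC-HIT; vc=[24,20,12]
#11 0x1b4→b27/s3 L1-HIT; vc=[24,20,12]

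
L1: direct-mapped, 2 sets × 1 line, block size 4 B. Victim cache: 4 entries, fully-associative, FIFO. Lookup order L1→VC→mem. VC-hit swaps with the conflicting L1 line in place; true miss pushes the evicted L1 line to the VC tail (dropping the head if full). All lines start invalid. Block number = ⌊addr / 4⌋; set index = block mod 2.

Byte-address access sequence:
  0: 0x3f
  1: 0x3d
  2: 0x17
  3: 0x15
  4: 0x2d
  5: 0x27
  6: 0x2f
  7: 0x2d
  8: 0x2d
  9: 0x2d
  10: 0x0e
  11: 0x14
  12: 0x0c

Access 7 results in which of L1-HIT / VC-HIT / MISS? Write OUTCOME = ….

  [0] addr=0x3f blk=15 s=1: MISS | VC []
  [1] addr=0x3d blk=15 s=1: L1-HIT | VC []
  [2] addr=0x17 blk=5 s=1: MISS | VC [15]
  [3] addr=0x15 blk=5 s=1: L1-HIT | VC [15]
  [4] addr=0x2d blk=11 s=1: MISS | VC [15, 5]
  [5] addr=0x27 blk=9 s=1: MISS | VC [15, 5, 11]
  [6] addr=0x2f blk=11 s=1: VC-HIT | VC [15, 5, 9]
  [7] addr=0x2d blk=11 s=1: L1-HIT | VC [15, 5, 9]
  [8] addr=0x2d blk=11 s=1: L1-HIT | VC [15, 5, 9]
  [9] addr=0x2d blk=11 s=1: L1-HIT | VC [15, 5, 9]
  [10] addr=0xe blk=3 s=1: MISS | VC [15, 5, 9, 11]
  [11] addr=0x14 blk=5 s=1: VC-HIT | VC [15, 3, 9, 11]
  [12] addr=0xc blk=3 s=1: VC-HIT | VC [15, 5, 9, 11]

OUTCOME = L1-HIT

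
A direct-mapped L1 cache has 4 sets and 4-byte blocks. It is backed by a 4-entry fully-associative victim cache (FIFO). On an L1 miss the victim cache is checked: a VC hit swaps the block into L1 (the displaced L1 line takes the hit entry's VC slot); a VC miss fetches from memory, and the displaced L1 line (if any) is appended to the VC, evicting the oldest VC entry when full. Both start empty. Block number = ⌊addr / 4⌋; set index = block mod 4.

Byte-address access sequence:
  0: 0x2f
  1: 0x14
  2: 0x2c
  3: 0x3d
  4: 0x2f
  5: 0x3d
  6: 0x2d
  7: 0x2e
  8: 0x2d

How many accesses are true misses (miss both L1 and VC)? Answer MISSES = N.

MISSES = 3

  [0] addr=0x2f blk=11 s=3: MISS | VC []
  [1] addr=0x14 blk=5 s=1: MISS | VC []
  [2] addr=0x2c blk=11 s=3: L1-HIT | VC []
  [3] addr=0x3d blk=15 s=3: MISS | VC [11]
  [4] addr=0x2f blk=11 s=3: VC-HIT | VC [15]
  [5] addr=0x3d blk=15 s=3: VC-HIT | VC [11]
  [6] addr=0x2d blk=11 s=3: VC-HIT | VC [15]
  [7] addr=0x2e blk=11 s=3: L1-HIT | VC [15]
  [8] addr=0x2d blk=11 s=3: L1-HIT | VC [15]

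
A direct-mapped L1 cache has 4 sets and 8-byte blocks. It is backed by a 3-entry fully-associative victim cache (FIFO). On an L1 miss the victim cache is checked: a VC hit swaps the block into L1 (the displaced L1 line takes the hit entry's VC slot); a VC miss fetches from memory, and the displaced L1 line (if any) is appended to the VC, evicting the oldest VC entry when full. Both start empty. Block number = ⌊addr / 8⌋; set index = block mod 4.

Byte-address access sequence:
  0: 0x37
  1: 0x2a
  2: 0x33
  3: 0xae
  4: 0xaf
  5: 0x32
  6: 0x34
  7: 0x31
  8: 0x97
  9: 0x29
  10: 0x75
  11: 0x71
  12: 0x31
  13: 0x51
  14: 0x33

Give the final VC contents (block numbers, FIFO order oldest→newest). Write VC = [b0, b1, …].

VC = [14, 18, 10]

0: 0x37 (blk 6, set 2) → MISS  vc=[]
1: 0x2a (blk 5, set 1) → MISS  vc=[]
2: 0x33 (blk 6, set 2) → L1-HIT  vc=[]
3: 0xae (blk 21, set 1) → MISS  vc=[5]
4: 0xaf (blk 21, set 1) → L1-HIT  vc=[5]
5: 0x32 (blk 6, set 2) → L1-HIT  vc=[5]
6: 0x34 (blk 6, set 2) → L1-HIT  vc=[5]
7: 0x31 (blk 6, set 2) → L1-HIT  vc=[5]
8: 0x97 (blk 18, set 2) → MISS  vc=[5, 6]
9: 0x29 (blk 5, set 1) → VC-HIT  vc=[21, 6]
10: 0x75 (blk 14, set 2) → MISS  vc=[21, 6, 18]
11: 0x71 (blk 14, set 2) → L1-HIT  vc=[21, 6, 18]
12: 0x31 (blk 6, set 2) → VC-HIT  vc=[21, 14, 18]
13: 0x51 (blk 10, set 2) → MISS  vc=[14, 18, 6]
14: 0x33 (blk 6, set 2) → VC-HIT  vc=[14, 18, 10]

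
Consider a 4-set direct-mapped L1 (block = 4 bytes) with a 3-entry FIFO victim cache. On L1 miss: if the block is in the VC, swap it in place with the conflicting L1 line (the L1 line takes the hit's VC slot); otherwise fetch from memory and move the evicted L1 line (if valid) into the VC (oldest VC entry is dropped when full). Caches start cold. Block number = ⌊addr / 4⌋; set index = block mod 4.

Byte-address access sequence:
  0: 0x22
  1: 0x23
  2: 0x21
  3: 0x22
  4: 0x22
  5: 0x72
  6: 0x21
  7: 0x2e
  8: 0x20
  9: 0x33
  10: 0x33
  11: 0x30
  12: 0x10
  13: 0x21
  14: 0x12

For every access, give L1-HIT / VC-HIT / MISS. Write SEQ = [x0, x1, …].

SEQ = [MISS, L1-HIT, L1-HIT, L1-HIT, L1-HIT, MISS, VC-HIT, MISS, L1-HIT, MISS, L1-HIT, L1-HIT, MISS, VC-HIT, VC-HIT]

#0 0x22→b8/s0 MISS; vc=[]
#1 0x23→b8/s0 L1-HIT; vc=[]
#2 0x21→b8/s0 L1-HIT; vc=[]
#3 0x22→b8/s0 L1-HIT; vc=[]
#4 0x22→b8/s0 L1-HIT; vc=[]
#5 0x72→b28/s0 MISS; vc=[8]
#6 0x21→b8/s0 VC-HIT; vc=[28]
#7 0x2e→b11/s3 MISS; vc=[28]
#8 0x20→b8/s0 L1-HIT; vc=[28]
#9 0x33→b12/s0 MISS; vc=[28,8]
#10 0x33→b12/s0 L1-HIT; vc=[28,8]
#11 0x30→b12/s0 L1-HIT; vc=[28,8]
#12 0x10→b4/s0 MISS; vc=[28,8,12]
#13 0x21→b8/s0 VC-HIT; vc=[28,4,12]
#14 0x12→b4/s0 VC-HIT; vc=[28,8,12]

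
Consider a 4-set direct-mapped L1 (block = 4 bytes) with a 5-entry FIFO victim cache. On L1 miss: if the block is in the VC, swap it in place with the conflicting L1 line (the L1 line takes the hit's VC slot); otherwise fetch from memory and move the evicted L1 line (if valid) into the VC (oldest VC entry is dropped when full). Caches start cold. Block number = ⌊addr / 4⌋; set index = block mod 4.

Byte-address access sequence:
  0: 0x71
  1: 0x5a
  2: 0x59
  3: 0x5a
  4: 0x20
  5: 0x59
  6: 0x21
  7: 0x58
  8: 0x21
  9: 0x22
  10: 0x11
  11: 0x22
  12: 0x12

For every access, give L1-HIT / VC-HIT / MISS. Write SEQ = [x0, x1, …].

SEQ = [MISS, MISS, L1-HIT, L1-HIT, MISS, L1-HIT, L1-HIT, L1-HIT, L1-HIT, L1-HIT, MISS, VC-HIT, VC-HIT]

#0 0x71→b28/s0 MISS; vc=[]
#1 0x5a→b22/s2 MISS; vc=[]
#2 0x59→b22/s2 L1-HIT; vc=[]
#3 0x5a→b22/s2 L1-HIT; vc=[]
#4 0x20→b8/s0 MISS; vc=[28]
#5 0x59→b22/s2 L1-HIT; vc=[28]
#6 0x21→b8/s0 L1-HIT; vc=[28]
#7 0x58→b22/s2 L1-HIT; vc=[28]
#8 0x21→b8/s0 L1-HIT; vc=[28]
#9 0x22→b8/s0 L1-HIT; vc=[28]
#10 0x11→b4/s0 MISS; vc=[28,8]
#11 0x22→b8/s0 VC-HIT; vc=[28,4]
#12 0x12→b4/s0 VC-HIT; vc=[28,8]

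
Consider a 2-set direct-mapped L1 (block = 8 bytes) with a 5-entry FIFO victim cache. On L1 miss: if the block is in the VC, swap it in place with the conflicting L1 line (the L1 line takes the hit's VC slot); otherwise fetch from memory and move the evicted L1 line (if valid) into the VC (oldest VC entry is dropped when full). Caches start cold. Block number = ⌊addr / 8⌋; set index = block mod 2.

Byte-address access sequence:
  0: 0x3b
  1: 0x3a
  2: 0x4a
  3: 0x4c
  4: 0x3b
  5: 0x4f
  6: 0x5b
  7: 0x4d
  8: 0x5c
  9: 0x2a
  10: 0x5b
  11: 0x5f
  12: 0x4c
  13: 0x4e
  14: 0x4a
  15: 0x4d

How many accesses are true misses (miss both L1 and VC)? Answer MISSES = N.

  [0] addr=0x3b blk=7 s=1: MISS | VC []
  [1] addr=0x3a blk=7 s=1: L1-HIT | VC []
  [2] addr=0x4a blk=9 s=1: MISS | VC [7]
  [3] addr=0x4c blk=9 s=1: L1-HIT | VC [7]
  [4] addr=0x3b blk=7 s=1: VC-HIT | VC [9]
  [5] addr=0x4f blk=9 s=1: VC-HIT | VC [7]
  [6] addr=0x5b blk=11 s=1: MISS | VC [7, 9]
  [7] addr=0x4d blk=9 s=1: VC-HIT | VC [7, 11]
  [8] addr=0x5c blk=11 s=1: VC-HIT | VC [7, 9]
  [9] addr=0x2a blk=5 s=1: MISS | VC [7, 9, 11]
  [10] addr=0x5b blk=11 s=1: VC-HIT | VC [7, 9, 5]
  [11] addr=0x5f blk=11 s=1: L1-HIT | VC [7, 9, 5]
  [12] addr=0x4c blk=9 s=1: VC-HIT | VC [7, 11, 5]
  [13] addr=0x4e blk=9 s=1: L1-HIT | VC [7, 11, 5]
  [14] addr=0x4a blk=9 s=1: L1-HIT | VC [7, 11, 5]
  [15] addr=0x4d blk=9 s=1: L1-HIT | VC [7, 11, 5]

MISSES = 4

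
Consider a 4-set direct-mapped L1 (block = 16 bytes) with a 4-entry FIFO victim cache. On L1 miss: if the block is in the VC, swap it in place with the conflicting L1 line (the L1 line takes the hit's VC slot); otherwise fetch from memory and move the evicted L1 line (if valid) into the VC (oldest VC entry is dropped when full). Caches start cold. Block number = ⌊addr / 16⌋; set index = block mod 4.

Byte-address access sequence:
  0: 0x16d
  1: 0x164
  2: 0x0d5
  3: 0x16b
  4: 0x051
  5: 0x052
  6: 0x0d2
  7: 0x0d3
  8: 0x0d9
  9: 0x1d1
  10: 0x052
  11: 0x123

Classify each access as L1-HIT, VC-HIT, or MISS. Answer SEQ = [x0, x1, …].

0: 0x16d (blk 22, set 2) → MISS  vc=[]
1: 0x164 (blk 22, set 2) → L1-HIT  vc=[]
2: 0xd5 (blk 13, set 1) → MISS  vc=[]
3: 0x16b (blk 22, set 2) → L1-HIT  vc=[]
4: 0x51 (blk 5, set 1) → MISS  vc=[13]
5: 0x52 (blk 5, set 1) → L1-HIT  vc=[13]
6: 0xd2 (blk 13, set 1) → VC-HIT  vc=[5]
7: 0xd3 (blk 13, set 1) → L1-HIT  vc=[5]
8: 0xd9 (blk 13, set 1) → L1-HIT  vc=[5]
9: 0x1d1 (blk 29, set 1) → MISS  vc=[5, 13]
10: 0x52 (blk 5, set 1) → VC-HIT  vc=[29, 13]
11: 0x123 (blk 18, set 2) → MISS  vc=[29, 13, 22]

SEQ = [MISS, L1-HIT, MISS, L1-HIT, MISS, L1-HIT, VC-HIT, L1-HIT, L1-HIT, MISS, VC-HIT, MISS]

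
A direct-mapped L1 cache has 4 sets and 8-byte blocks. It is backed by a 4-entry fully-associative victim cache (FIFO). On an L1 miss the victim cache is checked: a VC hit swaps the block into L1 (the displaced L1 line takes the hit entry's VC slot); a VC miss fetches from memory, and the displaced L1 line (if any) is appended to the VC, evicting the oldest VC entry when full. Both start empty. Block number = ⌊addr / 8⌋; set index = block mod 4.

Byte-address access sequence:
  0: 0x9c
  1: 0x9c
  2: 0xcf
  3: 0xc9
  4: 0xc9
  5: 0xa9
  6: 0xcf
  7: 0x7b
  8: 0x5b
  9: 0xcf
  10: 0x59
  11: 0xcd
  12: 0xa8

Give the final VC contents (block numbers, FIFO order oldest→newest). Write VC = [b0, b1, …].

0: 0x9c (blk 19, set 3) → MISS  vc=[]
1: 0x9c (blk 19, set 3) → L1-HIT  vc=[]
2: 0xcf (blk 25, set 1) → MISS  vc=[]
3: 0xc9 (blk 25, set 1) → L1-HIT  vc=[]
4: 0xc9 (blk 25, set 1) → L1-HIT  vc=[]
5: 0xa9 (blk 21, set 1) → MISS  vc=[25]
6: 0xcf (blk 25, set 1) → VC-HIT  vc=[21]
7: 0x7b (blk 15, set 3) → MISS  vc=[21, 19]
8: 0x5b (blk 11, set 3) → MISS  vc=[21, 19, 15]
9: 0xcf (blk 25, set 1) → L1-HIT  vc=[21, 19, 15]
10: 0x59 (blk 11, set 3) → L1-HIT  vc=[21, 19, 15]
11: 0xcd (blk 25, set 1) → L1-HIT  vc=[21, 19, 15]
12: 0xa8 (blk 21, set 1) → VC-HIT  vc=[25, 19, 15]

VC = [25, 19, 15]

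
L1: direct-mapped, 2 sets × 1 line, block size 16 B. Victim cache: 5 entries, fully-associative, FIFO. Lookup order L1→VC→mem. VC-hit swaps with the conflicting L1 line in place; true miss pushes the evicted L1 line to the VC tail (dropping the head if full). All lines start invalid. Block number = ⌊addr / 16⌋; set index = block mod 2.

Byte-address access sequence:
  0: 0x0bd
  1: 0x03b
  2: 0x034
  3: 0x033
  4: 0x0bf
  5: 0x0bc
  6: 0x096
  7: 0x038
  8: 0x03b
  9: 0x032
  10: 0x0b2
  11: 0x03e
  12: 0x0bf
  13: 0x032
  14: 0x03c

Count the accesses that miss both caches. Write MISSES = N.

#0 0xbd→b11/s1 MISS; vc=[]
#1 0x3b→b3/s1 MISS; vc=[11]
#2 0x34→b3/s1 L1-HIT; vc=[11]
#3 0x33→b3/s1 L1-HIT; vc=[11]
#4 0xbf→b11/s1 VC-HIT; vc=[3]
#5 0xbc→b11/s1 L1-HIT; vc=[3]
#6 0x96→b9/s1 MISS; vc=[3,11]
#7 0x38→b3/s1 VC-HIT; vc=[9,11]
#8 0x3b→b3/s1 L1-HIT; vc=[9,11]
#9 0x32→b3/s1 L1-HIT; vc=[9,11]
#10 0xb2→b11/s1 VC-HIT; vc=[9,3]
#11 0x3e→b3/s1 VC-HIT; vc=[9,11]
#12 0xbf→b11/s1 VC-HIT; vc=[9,3]
#13 0x32→b3/s1 VC-HIT; vc=[9,11]
#14 0x3c→b3/s1 L1-HIT; vc=[9,11]

MISSES = 3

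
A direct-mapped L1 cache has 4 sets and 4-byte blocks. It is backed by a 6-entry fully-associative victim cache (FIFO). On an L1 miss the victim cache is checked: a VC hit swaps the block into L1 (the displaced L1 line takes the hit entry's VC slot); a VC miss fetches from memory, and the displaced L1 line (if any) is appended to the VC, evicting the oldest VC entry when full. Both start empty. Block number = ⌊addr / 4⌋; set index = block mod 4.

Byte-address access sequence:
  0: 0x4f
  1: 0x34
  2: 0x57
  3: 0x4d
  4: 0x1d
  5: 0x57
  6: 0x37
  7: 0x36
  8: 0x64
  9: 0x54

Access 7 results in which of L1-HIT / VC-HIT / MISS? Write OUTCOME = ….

#0 0x4f→b19/s3 MISS; vc=[]
#1 0x34→b13/s1 MISS; vc=[]
#2 0x57→b21/s1 MISS; vc=[13]
#3 0x4d→b19/s3 L1-HIT; vc=[13]
#4 0x1d→b7/s3 MISS; vc=[13,19]
#5 0x57→b21/s1 L1-HIT; vc=[13,19]
#6 0x37→b13/s1 VC-HIT; vc=[21,19]
#7 0x36→b13/s1 L1-HIT; vc=[21,19]
#8 0x64→b25/s1 MISS; vc=[21,19,13]
#9 0x54→b21/s1 VC-HIT; vc=[25,19,13]

OUTCOME = L1-HIT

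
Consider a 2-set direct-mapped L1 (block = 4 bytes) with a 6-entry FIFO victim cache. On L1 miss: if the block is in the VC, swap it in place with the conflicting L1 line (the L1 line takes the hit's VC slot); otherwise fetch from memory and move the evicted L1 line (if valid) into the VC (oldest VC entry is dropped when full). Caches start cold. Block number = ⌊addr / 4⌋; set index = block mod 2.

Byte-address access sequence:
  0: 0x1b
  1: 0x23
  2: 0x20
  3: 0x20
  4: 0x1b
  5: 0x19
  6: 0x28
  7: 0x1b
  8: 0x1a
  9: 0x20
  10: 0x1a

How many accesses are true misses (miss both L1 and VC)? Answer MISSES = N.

  [0] addr=0x1b blk=6 s=0: MISS | VC []
  [1] addr=0x23 blk=8 s=0: MISS | VC [6]
  [2] addr=0x20 blk=8 s=0: L1-HIT | VC [6]
  [3] addr=0x20 blk=8 s=0: L1-HIT | VC [6]
  [4] addr=0x1b blk=6 s=0: VC-HIT | VC [8]
  [5] addr=0x19 blk=6 s=0: L1-HIT | VC [8]
  [6] addr=0x28 blk=10 s=0: MISS | VC [8, 6]
  [7] addr=0x1b blk=6 s=0: VC-HIT | VC [8, 10]
  [8] addr=0x1a blk=6 s=0: L1-HIT | VC [8, 10]
  [9] addr=0x20 blk=8 s=0: VC-HIT | VC [6, 10]
  [10] addr=0x1a blk=6 s=0: VC-HIT | VC [8, 10]

MISSES = 3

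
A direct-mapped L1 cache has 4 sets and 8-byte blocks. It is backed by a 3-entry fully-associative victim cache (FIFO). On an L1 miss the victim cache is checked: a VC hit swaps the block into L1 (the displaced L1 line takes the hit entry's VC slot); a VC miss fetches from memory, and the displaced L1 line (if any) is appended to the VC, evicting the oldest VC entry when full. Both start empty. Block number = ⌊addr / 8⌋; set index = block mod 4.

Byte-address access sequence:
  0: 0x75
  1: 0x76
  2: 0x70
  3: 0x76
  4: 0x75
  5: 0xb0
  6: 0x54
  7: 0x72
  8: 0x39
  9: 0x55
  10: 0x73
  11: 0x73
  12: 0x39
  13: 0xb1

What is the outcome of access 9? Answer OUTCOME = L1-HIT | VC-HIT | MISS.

0: 0x75 (blk 14, set 2) → MISS  vc=[]
1: 0x76 (blk 14, set 2) → L1-HIT  vc=[]
2: 0x70 (blk 14, set 2) → L1-HIT  vc=[]
3: 0x76 (blk 14, set 2) → L1-HIT  vc=[]
4: 0x75 (blk 14, set 2) → L1-HIT  vc=[]
5: 0xb0 (blk 22, set 2) → MISS  vc=[14]
6: 0x54 (blk 10, set 2) → MISS  vc=[14, 22]
7: 0x72 (blk 14, set 2) → VC-HIT  vc=[10, 22]
8: 0x39 (blk 7, set 3) → MISS  vc=[10, 22]
9: 0x55 (blk 10, set 2) → VC-HIT  vc=[14, 22]
10: 0x73 (blk 14, set 2) → VC-HIT  vc=[10, 22]
11: 0x73 (blk 14, set 2) → L1-HIT  vc=[10, 22]
12: 0x39 (blk 7, set 3) → L1-HIT  vc=[10, 22]
13: 0xb1 (blk 22, set 2) → VC-HIT  vc=[10, 14]

OUTCOME = VC-HIT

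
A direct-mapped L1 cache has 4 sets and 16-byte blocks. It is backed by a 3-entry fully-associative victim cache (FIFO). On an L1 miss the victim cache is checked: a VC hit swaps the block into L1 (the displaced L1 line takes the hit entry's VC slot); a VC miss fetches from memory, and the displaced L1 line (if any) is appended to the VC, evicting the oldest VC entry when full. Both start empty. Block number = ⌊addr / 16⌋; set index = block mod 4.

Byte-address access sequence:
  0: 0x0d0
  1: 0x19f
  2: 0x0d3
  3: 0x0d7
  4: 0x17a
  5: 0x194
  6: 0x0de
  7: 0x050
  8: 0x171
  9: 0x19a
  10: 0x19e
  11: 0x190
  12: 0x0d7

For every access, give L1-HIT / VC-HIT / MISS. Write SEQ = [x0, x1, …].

#0 0xd0→b13/s1 MISS; vc=[]
#1 0x19f→b25/s1 MISS; vc=[13]
#2 0xd3→b13/s1 VC-HIT; vc=[25]
#3 0xd7→b13/s1 L1-HIT; vc=[25]
#4 0x17a→b23/s3 MISS; vc=[25]
#5 0x194→b25/s1 VC-HIT; vc=[13]
#6 0xde→b13/s1 VC-HIT; vc=[25]
#7 0x50→b5/s1 MISS; vc=[25,13]
#8 0x171→b23/s3 L1-HIT; vc=[25,13]
#9 0x19a→b25/s1 VC-HIT; vc=[5,13]
#10 0x19e→b25/s1 L1-HIT; vc=[5,13]
#11 0x190→b25/s1 L1-HIT; vc=[5,13]
#12 0xd7→b13/s1 VC-HIT; vc=[5,25]

SEQ = [MISS, MISS, VC-HIT, L1-HIT, MISS, VC-HIT, VC-HIT, MISS, L1-HIT, VC-HIT, L1-HIT, L1-HIT, VC-HIT]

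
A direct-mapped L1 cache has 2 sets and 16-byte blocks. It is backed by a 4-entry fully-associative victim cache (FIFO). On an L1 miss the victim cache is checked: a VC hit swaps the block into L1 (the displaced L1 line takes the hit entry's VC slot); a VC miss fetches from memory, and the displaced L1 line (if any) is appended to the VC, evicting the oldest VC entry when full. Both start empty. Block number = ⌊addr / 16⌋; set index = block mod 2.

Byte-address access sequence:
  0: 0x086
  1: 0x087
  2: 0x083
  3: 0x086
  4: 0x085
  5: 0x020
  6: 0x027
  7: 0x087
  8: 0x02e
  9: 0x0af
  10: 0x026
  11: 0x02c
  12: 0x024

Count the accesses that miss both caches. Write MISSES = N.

0: 0x86 (blk 8, set 0) → MISS  vc=[]
1: 0x87 (blk 8, set 0) → L1-HIT  vc=[]
2: 0x83 (blk 8, set 0) → L1-HIT  vc=[]
3: 0x86 (blk 8, set 0) → L1-HIT  vc=[]
4: 0x85 (blk 8, set 0) → L1-HIT  vc=[]
5: 0x20 (blk 2, set 0) → MISS  vc=[8]
6: 0x27 (blk 2, set 0) → L1-HIT  vc=[8]
7: 0x87 (blk 8, set 0) → VC-HIT  vc=[2]
8: 0x2e (blk 2, set 0) → VC-HIT  vc=[8]
9: 0xaf (blk 10, set 0) → MISS  vc=[8, 2]
10: 0x26 (blk 2, set 0) → VC-HIT  vc=[8, 10]
11: 0x2c (blk 2, set 0) → L1-HIT  vc=[8, 10]
12: 0x24 (blk 2, set 0) → L1-HIT  vc=[8, 10]

MISSES = 3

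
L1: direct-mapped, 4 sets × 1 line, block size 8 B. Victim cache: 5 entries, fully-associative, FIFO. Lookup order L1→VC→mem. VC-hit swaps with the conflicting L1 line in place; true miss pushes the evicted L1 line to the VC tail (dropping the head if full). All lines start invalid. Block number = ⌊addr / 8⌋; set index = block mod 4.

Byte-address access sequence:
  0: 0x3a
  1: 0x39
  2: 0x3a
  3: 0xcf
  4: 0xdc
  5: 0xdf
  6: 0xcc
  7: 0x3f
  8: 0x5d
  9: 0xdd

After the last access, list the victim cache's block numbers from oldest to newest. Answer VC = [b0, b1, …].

VC = [11, 7]

  [0] addr=0x3a blk=7 s=3: MISS | VC []
  [1] addr=0x39 blk=7 s=3: L1-HIT | VC []
  [2] addr=0x3a blk=7 s=3: L1-HIT | VC []
  [3] addr=0xcf blk=25 s=1: MISS | VC []
  [4] addr=0xdc blk=27 s=3: MISS | VC [7]
  [5] addr=0xdf blk=27 s=3: L1-HIT | VC [7]
  [6] addr=0xcc blk=25 s=1: L1-HIT | VC [7]
  [7] addr=0x3f blk=7 s=3: VC-HIT | VC [27]
  [8] addr=0x5d blk=11 s=3: MISS | VC [27, 7]
  [9] addr=0xdd blk=27 s=3: VC-HIT | VC [11, 7]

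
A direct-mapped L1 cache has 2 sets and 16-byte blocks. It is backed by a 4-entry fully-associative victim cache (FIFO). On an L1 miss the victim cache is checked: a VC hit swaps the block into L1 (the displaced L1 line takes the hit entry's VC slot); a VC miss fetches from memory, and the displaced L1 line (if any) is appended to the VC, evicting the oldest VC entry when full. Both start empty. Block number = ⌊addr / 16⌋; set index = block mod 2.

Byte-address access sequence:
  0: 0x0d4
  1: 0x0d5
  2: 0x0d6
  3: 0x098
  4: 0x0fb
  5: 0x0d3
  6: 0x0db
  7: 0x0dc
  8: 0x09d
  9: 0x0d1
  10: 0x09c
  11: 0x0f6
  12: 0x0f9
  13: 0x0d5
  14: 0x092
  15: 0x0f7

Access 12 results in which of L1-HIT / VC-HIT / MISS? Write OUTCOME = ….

OUTCOME = L1-HIT

  [0] addr=0xd4 blk=13 s=1: MISS | VC []
  [1] addr=0xd5 blk=13 s=1: L1-HIT | VC []
  [2] addr=0xd6 blk=13 s=1: L1-HIT | VC []
  [3] addr=0x98 blk=9 s=1: MISS | VC [13]
  [4] addr=0xfb blk=15 s=1: MISS | VC [13, 9]
  [5] addr=0xd3 blk=13 s=1: VC-HIT | VC [15, 9]
  [6] addr=0xdb blk=13 s=1: L1-HIT | VC [15, 9]
  [7] addr=0xdc blk=13 s=1: L1-HIT | VC [15, 9]
  [8] addr=0x9d blk=9 s=1: VC-HIT | VC [15, 13]
  [9] addr=0xd1 blk=13 s=1: VC-HIT | VC [15, 9]
  [10] addr=0x9c blk=9 s=1: VC-HIT | VC [15, 13]
  [11] addr=0xf6 blk=15 s=1: VC-HIT | VC [9, 13]
  [12] addr=0xf9 blk=15 s=1: L1-HIT | VC [9, 13]
  [13] addr=0xd5 blk=13 s=1: VC-HIT | VC [9, 15]
  [14] addr=0x92 blk=9 s=1: VC-HIT | VC [13, 15]
  [15] addr=0xf7 blk=15 s=1: VC-HIT | VC [13, 9]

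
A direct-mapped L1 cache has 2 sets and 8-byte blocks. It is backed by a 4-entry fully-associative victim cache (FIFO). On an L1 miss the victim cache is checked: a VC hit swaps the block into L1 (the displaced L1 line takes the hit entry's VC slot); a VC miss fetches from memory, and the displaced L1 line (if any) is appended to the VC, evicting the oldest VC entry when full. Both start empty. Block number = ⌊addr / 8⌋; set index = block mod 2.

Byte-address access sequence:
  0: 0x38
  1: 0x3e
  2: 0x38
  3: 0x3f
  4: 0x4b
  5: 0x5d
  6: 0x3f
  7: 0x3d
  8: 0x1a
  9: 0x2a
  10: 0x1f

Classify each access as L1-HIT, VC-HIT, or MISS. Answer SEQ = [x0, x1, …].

#0 0x38→b7/s1 MISS; vc=[]
#1 0x3e→b7/s1 L1-HIT; vc=[]
#2 0x38→b7/s1 L1-HIT; vc=[]
#3 0x3f→b7/s1 L1-HIT; vc=[]
#4 0x4b→b9/s1 MISS; vc=[7]
#5 0x5d→b11/s1 MISS; vc=[7,9]
#6 0x3f→b7/s1 VC-HIT; vc=[11,9]
#7 0x3d→b7/s1 L1-HIT; vc=[11,9]
#8 0x1a→b3/s1 MISS; vc=[11,9,7]
#9 0x2a→b5/s1 MISS; vc=[11,9,7,3]
#10 0x1f→b3/s1 VC-HIT; vc=[11,9,7,5]

SEQ = [MISS, L1-HIT, L1-HIT, L1-HIT, MISS, MISS, VC-HIT, L1-HIT, MISS, MISS, VC-HIT]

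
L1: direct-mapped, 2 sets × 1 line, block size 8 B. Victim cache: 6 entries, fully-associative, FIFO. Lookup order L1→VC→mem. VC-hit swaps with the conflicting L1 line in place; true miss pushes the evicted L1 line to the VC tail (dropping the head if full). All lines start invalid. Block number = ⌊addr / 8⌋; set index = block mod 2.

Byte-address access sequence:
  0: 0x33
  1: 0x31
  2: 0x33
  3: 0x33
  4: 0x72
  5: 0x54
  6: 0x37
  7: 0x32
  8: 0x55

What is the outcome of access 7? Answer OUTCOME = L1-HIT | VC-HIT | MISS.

0: 0x33 (blk 6, set 0) → MISS  vc=[]
1: 0x31 (blk 6, set 0) → L1-HIT  vc=[]
2: 0x33 (blk 6, set 0) → L1-HIT  vc=[]
3: 0x33 (blk 6, set 0) → L1-HIT  vc=[]
4: 0x72 (blk 14, set 0) → MISS  vc=[6]
5: 0x54 (blk 10, set 0) → MISS  vc=[6, 14]
6: 0x37 (blk 6, set 0) → VC-HIT  vc=[10, 14]
7: 0x32 (blk 6, set 0) → L1-HIT  vc=[10, 14]
8: 0x55 (blk 10, set 0) → VC-HIT  vc=[6, 14]

OUTCOME = L1-HIT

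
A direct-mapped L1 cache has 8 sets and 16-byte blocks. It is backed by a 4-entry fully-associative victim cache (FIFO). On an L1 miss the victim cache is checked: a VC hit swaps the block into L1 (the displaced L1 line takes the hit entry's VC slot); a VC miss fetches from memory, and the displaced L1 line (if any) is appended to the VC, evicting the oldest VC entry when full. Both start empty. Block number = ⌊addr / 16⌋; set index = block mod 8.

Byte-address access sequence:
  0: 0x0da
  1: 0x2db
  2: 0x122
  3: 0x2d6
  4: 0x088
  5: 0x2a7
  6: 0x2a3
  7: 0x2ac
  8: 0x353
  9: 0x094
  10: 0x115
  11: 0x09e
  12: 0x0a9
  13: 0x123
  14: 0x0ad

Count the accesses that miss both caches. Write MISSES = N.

MISSES = 9

  [0] addr=0xda blk=13 s=5: MISS | VC []
  [1] addr=0x2db blk=45 s=5: MISS | VC [13]
  [2] addr=0x122 blk=18 s=2: MISS | VC [13]
  [3] addr=0x2d6 blk=45 s=5: L1-HIT | VC [13]
  [4] addr=0x88 blk=8 s=0: MISS | VC [13]
  [5] addr=0x2a7 blk=42 s=2: MISS | VC [13, 18]
  [6] addr=0x2a3 blk=42 s=2: L1-HIT | VC [13, 18]
  [7] addr=0x2ac blk=42 s=2: L1-HIT | VC [13, 18]
  [8] addr=0x353 blk=53 s=5: MISS | VC [13, 18, 45]
  [9] addr=0x94 blk=9 s=1: MISS | VC [13, 18, 45]
  [10] addr=0x115 blk=17 s=1: MISS | VC [13, 18, 45, 9]
  [11] addr=0x9e blk=9 s=1: VC-HIT | VC [13, 18, 45, 17]
  [12] addr=0xa9 blk=10 s=2: MISS | VC [18, 45, 17, 42]
  [13] addr=0x123 blk=18 s=2: VC-HIT | VC [10, 45, 17, 42]
  [14] addr=0xad blk=10 s=2: VC-HIT | VC [18, 45, 17, 42]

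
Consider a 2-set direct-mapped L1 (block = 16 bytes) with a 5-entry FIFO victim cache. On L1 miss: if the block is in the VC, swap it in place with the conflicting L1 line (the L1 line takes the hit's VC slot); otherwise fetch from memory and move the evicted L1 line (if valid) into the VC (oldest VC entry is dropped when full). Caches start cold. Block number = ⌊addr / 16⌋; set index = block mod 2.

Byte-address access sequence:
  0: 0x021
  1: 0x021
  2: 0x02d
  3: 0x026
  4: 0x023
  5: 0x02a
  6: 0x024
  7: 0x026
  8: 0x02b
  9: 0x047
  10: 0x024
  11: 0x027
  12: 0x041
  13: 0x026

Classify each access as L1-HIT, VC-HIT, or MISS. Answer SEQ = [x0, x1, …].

#0 0x21→b2/s0 MISS; vc=[]
#1 0x21→b2/s0 L1-HIT; vc=[]
#2 0x2d→b2/s0 L1-HIT; vc=[]
#3 0x26→b2/s0 L1-HIT; vc=[]
#4 0x23→b2/s0 L1-HIT; vc=[]
#5 0x2a→b2/s0 L1-HIT; vc=[]
#6 0x24→b2/s0 L1-HIT; vc=[]
#7 0x26→b2/s0 L1-HIT; vc=[]
#8 0x2b→b2/s0 L1-HIT; vc=[]
#9 0x47→b4/s0 MISS; vc=[2]
#10 0x24→b2/s0 VC-HIT; vc=[4]
#11 0x27→b2/s0 L1-HIT; vc=[4]
#12 0x41→b4/s0 VC-HIT; vc=[2]
#13 0x26→b2/s0 VC-HIT; vc=[4]

SEQ = [MISS, L1-HIT, L1-HIT, L1-HIT, L1-HIT, L1-HIT, L1-HIT, L1-HIT, L1-HIT, MISS, VC-HIT, L1-HIT, VC-HIT, VC-HIT]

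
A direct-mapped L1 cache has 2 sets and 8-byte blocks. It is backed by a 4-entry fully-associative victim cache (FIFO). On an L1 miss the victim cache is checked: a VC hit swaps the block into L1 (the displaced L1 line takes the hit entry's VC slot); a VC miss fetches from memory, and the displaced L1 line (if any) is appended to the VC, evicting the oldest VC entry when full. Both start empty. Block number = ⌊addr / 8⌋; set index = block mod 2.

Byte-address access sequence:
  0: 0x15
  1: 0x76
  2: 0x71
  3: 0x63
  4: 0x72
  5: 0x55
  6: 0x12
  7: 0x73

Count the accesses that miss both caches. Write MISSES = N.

MISSES = 4

  [0] addr=0x15 blk=2 s=0: MISS | VC []
  [1] addr=0x76 blk=14 s=0: MISS | VC [2]
  [2] addr=0x71 blk=14 s=0: L1-HIT | VC [2]
  [3] addr=0x63 blk=12 s=0: MISS | VC [2, 14]
  [4] addr=0x72 blk=14 s=0: VC-HIT | VC [2, 12]
  [5] addr=0x55 blk=10 s=0: MISS | VC [2, 12, 14]
  [6] addr=0x12 blk=2 s=0: VC-HIT | VC [10, 12, 14]
  [7] addr=0x73 blk=14 s=0: VC-HIT | VC [10, 12, 2]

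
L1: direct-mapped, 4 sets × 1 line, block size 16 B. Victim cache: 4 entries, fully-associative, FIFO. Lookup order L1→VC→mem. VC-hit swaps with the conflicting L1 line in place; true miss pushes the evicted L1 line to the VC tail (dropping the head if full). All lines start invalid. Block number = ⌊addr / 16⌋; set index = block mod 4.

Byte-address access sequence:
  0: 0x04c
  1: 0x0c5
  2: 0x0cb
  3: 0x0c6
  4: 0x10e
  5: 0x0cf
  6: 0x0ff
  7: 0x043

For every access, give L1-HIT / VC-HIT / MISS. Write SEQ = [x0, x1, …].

0: 0x4c (blk 4, set 0) → MISS  vc=[]
1: 0xc5 (blk 12, set 0) → MISS  vc=[4]
2: 0xcb (blk 12, set 0) → L1-HIT  vc=[4]
3: 0xc6 (blk 12, set 0) → L1-HIT  vc=[4]
4: 0x10e (blk 16, set 0) → MISS  vc=[4, 12]
5: 0xcf (blk 12, set 0) → VC-HIT  vc=[4, 16]
6: 0xff (blk 15, set 3) → MISS  vc=[4, 16]
7: 0x43 (blk 4, set 0) → VC-HIT  vc=[12, 16]

SEQ = [MISS, MISS, L1-HIT, L1-HIT, MISS, VC-HIT, MISS, VC-HIT]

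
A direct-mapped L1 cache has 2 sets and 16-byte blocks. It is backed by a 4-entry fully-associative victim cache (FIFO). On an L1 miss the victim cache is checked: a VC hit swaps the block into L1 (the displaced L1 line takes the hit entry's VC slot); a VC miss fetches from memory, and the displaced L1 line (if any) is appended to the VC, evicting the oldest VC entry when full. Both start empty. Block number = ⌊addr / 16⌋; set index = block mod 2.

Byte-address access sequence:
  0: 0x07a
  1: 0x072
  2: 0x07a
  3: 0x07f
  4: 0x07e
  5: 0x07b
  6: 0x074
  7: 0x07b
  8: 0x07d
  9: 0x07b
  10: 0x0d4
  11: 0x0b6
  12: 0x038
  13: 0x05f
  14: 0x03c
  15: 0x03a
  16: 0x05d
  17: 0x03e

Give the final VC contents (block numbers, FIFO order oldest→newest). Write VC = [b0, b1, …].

VC = [7, 13, 11, 5]

#0 0x7a→b7/s1 MISS; vc=[]
#1 0x72→b7/s1 L1-HIT; vc=[]
#2 0x7a→b7/s1 L1-HIT; vc=[]
#3 0x7f→b7/s1 L1-HIT; vc=[]
#4 0x7e→b7/s1 L1-HIT; vc=[]
#5 0x7b→b7/s1 L1-HIT; vc=[]
#6 0x74→b7/s1 L1-HIT; vc=[]
#7 0x7b→b7/s1 L1-HIT; vc=[]
#8 0x7d→b7/s1 L1-HIT; vc=[]
#9 0x7b→b7/s1 L1-HIT; vc=[]
#10 0xd4→b13/s1 MISS; vc=[7]
#11 0xb6→b11/s1 MISS; vc=[7,13]
#12 0x38→b3/s1 MISS; vc=[7,13,11]
#13 0x5f→b5/s1 MISS; vc=[7,13,11,3]
#14 0x3c→b3/s1 VC-HIT; vc=[7,13,11,5]
#15 0x3a→b3/s1 L1-HIT; vc=[7,13,11,5]
#16 0x5d→b5/s1 VC-HIT; vc=[7,13,11,3]
#17 0x3e→b3/s1 VC-HIT; vc=[7,13,11,5]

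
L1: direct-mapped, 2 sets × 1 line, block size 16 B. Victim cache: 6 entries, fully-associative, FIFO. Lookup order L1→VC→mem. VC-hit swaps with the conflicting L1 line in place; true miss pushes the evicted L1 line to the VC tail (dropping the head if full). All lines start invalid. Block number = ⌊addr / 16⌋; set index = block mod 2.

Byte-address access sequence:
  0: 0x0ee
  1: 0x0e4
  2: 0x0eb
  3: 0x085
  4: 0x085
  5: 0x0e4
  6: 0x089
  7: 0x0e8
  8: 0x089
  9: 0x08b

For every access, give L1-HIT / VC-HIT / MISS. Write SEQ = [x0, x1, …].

SEQ = [MISS, L1-HIT, L1-HIT, MISS, L1-HIT, VC-HIT, VC-HIT, VC-HIT, VC-HIT, L1-HIT]

  [0] addr=0xee blk=14 s=0: MISS | VC []
  [1] addr=0xe4 blk=14 s=0: L1-HIT | VC []
  [2] addr=0xeb blk=14 s=0: L1-HIT | VC []
  [3] addr=0x85 blk=8 s=0: MISS | VC [14]
  [4] addr=0x85 blk=8 s=0: L1-HIT | VC [14]
  [5] addr=0xe4 blk=14 s=0: VC-HIT | VC [8]
  [6] addr=0x89 blk=8 s=0: VC-HIT | VC [14]
  [7] addr=0xe8 blk=14 s=0: VC-HIT | VC [8]
  [8] addr=0x89 blk=8 s=0: VC-HIT | VC [14]
  [9] addr=0x8b blk=8 s=0: L1-HIT | VC [14]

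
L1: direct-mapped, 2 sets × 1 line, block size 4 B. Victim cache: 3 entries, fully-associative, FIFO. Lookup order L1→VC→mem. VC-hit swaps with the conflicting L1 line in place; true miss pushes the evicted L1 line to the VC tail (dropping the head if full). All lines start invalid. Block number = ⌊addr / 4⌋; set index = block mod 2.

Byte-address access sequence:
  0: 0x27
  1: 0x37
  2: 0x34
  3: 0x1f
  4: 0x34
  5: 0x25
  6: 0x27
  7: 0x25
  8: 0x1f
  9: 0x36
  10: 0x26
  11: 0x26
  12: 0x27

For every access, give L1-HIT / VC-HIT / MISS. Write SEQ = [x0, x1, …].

  [0] addr=0x27 blk=9 s=1: MISS | VC []
  [1] addr=0x37 blk=13 s=1: MISS | VC [9]
  [2] addr=0x34 blk=13 s=1: L1-HIT | VC [9]
  [3] addr=0x1f blk=7 s=1: MISS | VC [9, 13]
  [4] addr=0x34 blk=13 s=1: VC-HIT | VC [9, 7]
  [5] addr=0x25 blk=9 s=1: VC-HIT | VC [13, 7]
  [6] addr=0x27 blk=9 s=1: L1-HIT | VC [13, 7]
  [7] addr=0x25 blk=9 s=1: L1-HIT | VC [13, 7]
  [8] addr=0x1f blk=7 s=1: VC-HIT | VC [13, 9]
  [9] addr=0x36 blk=13 s=1: VC-HIT | VC [7, 9]
  [10] addr=0x26 blk=9 s=1: VC-HIT | VC [7, 13]
  [11] addr=0x26 blk=9 s=1: L1-HIT | VC [7, 13]
  [12] addr=0x27 blk=9 s=1: L1-HIT | VC [7, 13]

SEQ = [MISS, MISS, L1-HIT, MISS, VC-HIT, VC-HIT, L1-HIT, L1-HIT, VC-HIT, VC-HIT, VC-HIT, L1-HIT, L1-HIT]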